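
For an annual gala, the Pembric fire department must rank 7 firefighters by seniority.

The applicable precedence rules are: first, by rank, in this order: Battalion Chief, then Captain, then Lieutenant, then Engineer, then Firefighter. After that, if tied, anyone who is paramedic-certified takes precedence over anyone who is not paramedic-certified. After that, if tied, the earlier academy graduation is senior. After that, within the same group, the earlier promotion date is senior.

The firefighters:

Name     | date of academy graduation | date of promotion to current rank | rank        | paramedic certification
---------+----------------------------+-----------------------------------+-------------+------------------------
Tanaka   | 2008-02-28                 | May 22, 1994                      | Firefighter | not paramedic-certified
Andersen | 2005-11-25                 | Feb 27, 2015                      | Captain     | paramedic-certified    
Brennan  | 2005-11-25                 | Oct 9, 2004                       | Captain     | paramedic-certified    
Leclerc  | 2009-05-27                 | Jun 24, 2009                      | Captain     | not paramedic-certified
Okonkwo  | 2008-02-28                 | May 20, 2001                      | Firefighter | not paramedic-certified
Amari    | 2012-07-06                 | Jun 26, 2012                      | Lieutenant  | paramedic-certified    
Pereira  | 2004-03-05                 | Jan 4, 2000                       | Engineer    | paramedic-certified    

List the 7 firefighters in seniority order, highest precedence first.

Brennan, Andersen, Leclerc, Amari, Pereira, Tanaka, Okonkwo

By rank: Brennan, Andersen and Leclerc (Captain); then Amari (Lieutenant); then Pereira (Engineer); then Tanaka and Okonkwo (Firefighter).
Among Brennan, Andersen and Leclerc, paramedic-certified before not paramedic-certified: Brennan and Andersen (paramedic-certified) before Leclerc (not paramedic-certified).
Brennan and Andersen both have date of academy graduation 2005-11-25, so the next rule applies.
Among Brennan and Andersen, by date of promotion to current rank (earlier first): Brennan (Oct 9, 2004) before Andersen (Feb 27, 2015).
Tanaka and Okonkwo are each not paramedic-certified, so the next rule applies.
Tanaka and Okonkwo both have date of academy graduation 2008-02-28, so the next rule applies.
Among Tanaka and Okonkwo, by date of promotion to current rank (earlier first): Tanaka (May 22, 1994) before Okonkwo (May 20, 2001).
Full order: Brennan, Andersen, Leclerc, Amari, Pereira, Tanaka, Okonkwo.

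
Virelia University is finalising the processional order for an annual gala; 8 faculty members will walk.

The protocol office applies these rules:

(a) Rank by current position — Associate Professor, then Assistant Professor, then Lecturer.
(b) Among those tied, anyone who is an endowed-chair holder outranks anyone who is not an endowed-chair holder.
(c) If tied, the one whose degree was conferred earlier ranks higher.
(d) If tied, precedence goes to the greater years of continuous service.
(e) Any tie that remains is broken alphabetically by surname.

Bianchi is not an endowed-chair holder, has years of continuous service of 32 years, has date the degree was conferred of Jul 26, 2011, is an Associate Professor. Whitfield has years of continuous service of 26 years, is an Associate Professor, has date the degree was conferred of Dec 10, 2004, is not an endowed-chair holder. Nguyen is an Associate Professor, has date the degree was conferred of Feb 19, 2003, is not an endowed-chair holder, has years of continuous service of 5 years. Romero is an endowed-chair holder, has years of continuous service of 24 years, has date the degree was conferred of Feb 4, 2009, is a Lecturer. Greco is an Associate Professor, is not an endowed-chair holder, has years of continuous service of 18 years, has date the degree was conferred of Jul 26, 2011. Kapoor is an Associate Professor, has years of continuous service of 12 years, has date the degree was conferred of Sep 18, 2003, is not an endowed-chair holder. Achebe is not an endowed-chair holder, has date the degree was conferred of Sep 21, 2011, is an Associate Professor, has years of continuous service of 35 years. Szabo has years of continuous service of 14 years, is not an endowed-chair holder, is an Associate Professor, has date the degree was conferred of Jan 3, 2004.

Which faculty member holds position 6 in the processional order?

By current position: Nguyen, Kapoor, Szabo, Whitfield, Bianchi, Greco and Achebe (Associate Professor); then Romero (Lecturer).
Nguyen, Kapoor, Szabo, Whitfield, Bianchi, Greco and Achebe are each not an endowed-chair holder, so the next rule applies.
Among Nguyen, Kapoor, Szabo, Whitfield, Bianchi, Greco and Achebe, by date the degree was conferred (earlier first): Nguyen (Feb 19, 2003) before Kapoor (Sep 18, 2003) before Szabo (Jan 3, 2004) before Whitfield (Dec 10, 2004) before Bianchi and Greco (Jul 26, 2011) before Achebe (Sep 21, 2011).
Among Bianchi and Greco, by years of continuous service (higher first): Bianchi (32 years) before Greco (18 years).
Order: Nguyen, Kapoor, Szabo, Whitfield, Bianchi, Greco, Achebe, Romero.

Greco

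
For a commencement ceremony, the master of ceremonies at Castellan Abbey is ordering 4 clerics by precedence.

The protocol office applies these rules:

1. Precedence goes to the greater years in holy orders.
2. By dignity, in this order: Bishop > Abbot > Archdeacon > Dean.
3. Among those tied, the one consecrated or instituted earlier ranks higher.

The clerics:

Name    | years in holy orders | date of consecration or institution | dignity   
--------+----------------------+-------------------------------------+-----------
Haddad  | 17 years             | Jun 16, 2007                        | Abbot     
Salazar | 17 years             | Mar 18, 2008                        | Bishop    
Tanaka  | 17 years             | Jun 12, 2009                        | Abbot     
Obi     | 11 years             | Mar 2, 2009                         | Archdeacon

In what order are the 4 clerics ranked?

By years in holy orders (higher first): Salazar, Haddad and Tanaka (each 17 years); then Obi (11 years).
Among Salazar, Haddad and Tanaka, by dignity: Salazar (Bishop) before Haddad and Tanaka (Abbot).
Among Haddad and Tanaka, by date of consecration or institution (earlier first): Haddad (Jun 16, 2007) before Tanaka (Jun 12, 2009).
Full order: Salazar, Haddad, Tanaka, Obi.

Salazar, Haddad, Tanaka, Obi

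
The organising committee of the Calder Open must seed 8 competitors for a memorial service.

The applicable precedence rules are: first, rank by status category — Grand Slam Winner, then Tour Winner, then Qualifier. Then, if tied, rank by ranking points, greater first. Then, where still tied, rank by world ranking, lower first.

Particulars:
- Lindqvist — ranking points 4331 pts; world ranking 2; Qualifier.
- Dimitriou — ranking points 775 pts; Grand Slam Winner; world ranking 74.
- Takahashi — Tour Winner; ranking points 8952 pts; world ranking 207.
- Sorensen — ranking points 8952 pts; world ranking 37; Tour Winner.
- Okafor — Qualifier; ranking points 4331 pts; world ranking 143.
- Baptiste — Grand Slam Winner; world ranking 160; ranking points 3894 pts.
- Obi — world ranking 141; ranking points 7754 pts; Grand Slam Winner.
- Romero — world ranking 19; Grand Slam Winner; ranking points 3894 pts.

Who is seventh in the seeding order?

Lindqvist

By status category: Obi, Romero, Baptiste and Dimitriou (Grand Slam Winner); then Sorensen and Takahashi (Tour Winner); then Lindqvist and Okafor (Qualifier).
Among Obi, Romero, Baptiste and Dimitriou, by ranking points (higher first): Obi (7754 pts) before Romero and Baptiste (3894 pts) before Dimitriou (775 pts).
Among Romero and Baptiste, by world ranking (lower first): Romero (19) before Baptiste (160).
Sorensen and Takahashi both have ranking points 8952 pts, so the next rule applies.
Among Sorensen and Takahashi, by world ranking (lower first): Sorensen (37) before Takahashi (207).
Lindqvist and Okafor both have ranking points 4331 pts, so the next rule applies.
Among Lindqvist and Okafor, by world ranking (lower first): Lindqvist (2) before Okafor (143).
Order: Obi, Romero, Baptiste, Dimitriou, Sorensen, Takahashi, Lindqvist, Okafor.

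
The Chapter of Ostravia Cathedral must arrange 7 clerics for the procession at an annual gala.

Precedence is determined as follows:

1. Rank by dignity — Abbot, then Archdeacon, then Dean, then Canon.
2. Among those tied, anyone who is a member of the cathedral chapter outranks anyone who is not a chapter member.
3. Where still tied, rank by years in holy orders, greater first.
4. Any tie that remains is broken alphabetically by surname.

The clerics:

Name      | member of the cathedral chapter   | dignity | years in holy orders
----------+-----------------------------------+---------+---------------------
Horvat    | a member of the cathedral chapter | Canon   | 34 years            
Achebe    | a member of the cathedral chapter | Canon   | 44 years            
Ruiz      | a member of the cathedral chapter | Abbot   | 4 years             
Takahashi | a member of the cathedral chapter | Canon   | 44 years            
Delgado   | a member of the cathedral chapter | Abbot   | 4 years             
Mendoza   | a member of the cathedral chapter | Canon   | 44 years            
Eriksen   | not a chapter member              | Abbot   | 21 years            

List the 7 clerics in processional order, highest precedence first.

Delgado, Ruiz, Eriksen, Achebe, Mendoza, Takahashi, Horvat

By dignity: Delgado, Ruiz and Eriksen (Abbot); then Achebe, Mendoza, Takahashi and Horvat (Canon).
Among Delgado, Ruiz and Eriksen, a member of the cathedral chapter before not a chapter member: Delgado and Ruiz (a member of the cathedral chapter) before Eriksen (not a chapter member).
Delgado and Ruiz both have years in holy orders 4 years, so the next rule applies.
Among Delgado and Ruiz, alphabetically by surname: Delgado before Ruiz.
Achebe, Mendoza, Takahashi and Horvat are each a member of the cathedral chapter, so the next rule applies.
Among Achebe, Mendoza, Takahashi and Horvat, by years in holy orders (higher first): Achebe, Mendoza and Takahashi (44 years) before Horvat (34 years).
Among Achebe, Mendoza and Takahashi, alphabetically by surname: Achebe before Mendoza before Takahashi.
Full order: Delgado, Ruiz, Eriksen, Achebe, Mendoza, Takahashi, Horvat.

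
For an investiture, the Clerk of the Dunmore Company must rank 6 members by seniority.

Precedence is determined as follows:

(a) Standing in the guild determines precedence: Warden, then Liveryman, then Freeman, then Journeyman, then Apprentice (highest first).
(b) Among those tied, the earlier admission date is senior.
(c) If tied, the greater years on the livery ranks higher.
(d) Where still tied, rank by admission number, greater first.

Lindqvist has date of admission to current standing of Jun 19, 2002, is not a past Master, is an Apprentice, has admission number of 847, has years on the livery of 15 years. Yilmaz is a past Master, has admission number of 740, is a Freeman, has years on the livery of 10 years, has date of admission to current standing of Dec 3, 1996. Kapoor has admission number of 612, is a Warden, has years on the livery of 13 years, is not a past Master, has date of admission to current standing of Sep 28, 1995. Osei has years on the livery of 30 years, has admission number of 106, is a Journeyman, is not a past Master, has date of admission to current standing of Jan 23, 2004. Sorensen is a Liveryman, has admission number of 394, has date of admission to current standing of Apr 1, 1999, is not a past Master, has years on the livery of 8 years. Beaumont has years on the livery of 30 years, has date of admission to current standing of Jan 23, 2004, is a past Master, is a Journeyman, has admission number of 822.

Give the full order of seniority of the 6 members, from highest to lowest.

By standing in the guild: Kapoor (Warden); then Sorensen (Liveryman); then Yilmaz (Freeman); then Beaumont and Osei (Journeyman); then Lindqvist (Apprentice).
Beaumont and Osei both have date of admission to current standing Jan 23, 2004, so the next rule applies.
Beaumont and Osei both have years on the livery 30 years, so the next rule applies.
Among Beaumont and Osei, by admission number (higher first): Beaumont (822) before Osei (106).
Full order: Kapoor, Sorensen, Yilmaz, Beaumont, Osei, Lindqvist.

Kapoor, Sorensen, Yilmaz, Beaumont, Osei, Lindqvist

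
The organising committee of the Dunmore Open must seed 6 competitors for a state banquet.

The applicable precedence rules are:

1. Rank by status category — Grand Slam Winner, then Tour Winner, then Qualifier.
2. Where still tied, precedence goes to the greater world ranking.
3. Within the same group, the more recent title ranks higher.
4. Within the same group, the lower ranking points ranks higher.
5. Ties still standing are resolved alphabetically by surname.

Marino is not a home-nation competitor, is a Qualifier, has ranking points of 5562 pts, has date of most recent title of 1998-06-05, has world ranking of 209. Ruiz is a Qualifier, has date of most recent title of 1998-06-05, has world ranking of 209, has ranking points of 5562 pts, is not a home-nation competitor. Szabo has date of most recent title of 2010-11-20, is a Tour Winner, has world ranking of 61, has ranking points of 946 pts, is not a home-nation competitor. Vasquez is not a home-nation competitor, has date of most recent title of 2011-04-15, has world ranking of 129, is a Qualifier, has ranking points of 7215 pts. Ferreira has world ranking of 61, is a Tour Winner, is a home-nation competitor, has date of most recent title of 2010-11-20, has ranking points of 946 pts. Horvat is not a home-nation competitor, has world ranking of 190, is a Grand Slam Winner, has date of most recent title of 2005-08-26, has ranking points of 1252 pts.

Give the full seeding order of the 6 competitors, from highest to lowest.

Horvat, Ferreira, Szabo, Marino, Ruiz, Vasquez

By status category: Horvat (Grand Slam Winner); then Ferreira and Szabo (Tour Winner); then Marino, Ruiz and Vasquez (Qualifier).
Ferreira and Szabo both have world ranking 61, so the next rule applies.
Ferreira and Szabo both have date of most recent title 2010-11-20, so the next rule applies.
Ferreira and Szabo both have ranking points 946 pts, so the next rule applies.
Among Ferreira and Szabo, alphabetically by surname: Ferreira before Szabo.
Among Marino, Ruiz and Vasquez, by world ranking (higher first): Marino and Ruiz (209) before Vasquez (129).
Marino and Ruiz both have date of most recent title 1998-06-05, so the next rule applies.
Marino and Ruiz both have ranking points 5562 pts, so the next rule applies.
Among Marino and Ruiz, alphabetically by surname: Marino before Ruiz.
Full order: Horvat, Ferreira, Szabo, Marino, Ruiz, Vasquez.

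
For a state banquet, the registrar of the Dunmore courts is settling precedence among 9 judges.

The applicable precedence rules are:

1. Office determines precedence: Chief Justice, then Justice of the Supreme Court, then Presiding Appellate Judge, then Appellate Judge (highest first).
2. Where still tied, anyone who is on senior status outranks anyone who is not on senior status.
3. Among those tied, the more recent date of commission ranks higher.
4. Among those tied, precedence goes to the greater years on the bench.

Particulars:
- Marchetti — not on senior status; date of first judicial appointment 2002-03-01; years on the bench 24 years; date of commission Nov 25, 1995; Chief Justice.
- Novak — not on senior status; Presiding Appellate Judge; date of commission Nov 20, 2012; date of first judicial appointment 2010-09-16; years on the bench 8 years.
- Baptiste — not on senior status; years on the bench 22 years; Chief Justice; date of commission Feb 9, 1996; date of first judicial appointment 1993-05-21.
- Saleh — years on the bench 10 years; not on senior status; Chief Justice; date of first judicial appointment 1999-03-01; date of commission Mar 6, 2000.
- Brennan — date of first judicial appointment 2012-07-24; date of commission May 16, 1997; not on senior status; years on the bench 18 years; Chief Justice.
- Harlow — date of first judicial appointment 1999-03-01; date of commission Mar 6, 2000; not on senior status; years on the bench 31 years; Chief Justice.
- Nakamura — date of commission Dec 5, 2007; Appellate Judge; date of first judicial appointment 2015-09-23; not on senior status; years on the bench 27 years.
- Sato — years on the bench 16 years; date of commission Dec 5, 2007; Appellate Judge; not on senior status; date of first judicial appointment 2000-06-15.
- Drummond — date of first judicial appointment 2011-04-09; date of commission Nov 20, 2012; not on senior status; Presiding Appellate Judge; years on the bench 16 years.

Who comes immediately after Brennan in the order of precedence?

Baptiste

By office: Harlow, Saleh, Brennan, Baptiste and Marchetti (Chief Justice); then Drummond and Novak (Presiding Appellate Judge); then Nakamura and Sato (Appellate Judge).
Harlow, Saleh, Brennan, Baptiste and Marchetti are each not on senior status, so the next rule applies.
Among Harlow, Saleh, Brennan, Baptiste and Marchetti, by date of commission (later first): Harlow and Saleh (Mar 6, 2000) before Brennan (May 16, 1997) before Baptiste (Feb 9, 1996) before Marchetti (Nov 25, 1995).
Among Harlow and Saleh, by years on the bench (higher first): Harlow (31 years) before Saleh (10 years).
Drummond and Novak are each not on senior status, so the next rule applies.
Drummond and Novak both have date of commission Nov 20, 2012, so the next rule applies.
Among Drummond and Novak, by years on the bench (higher first): Drummond (16 years) before Novak (8 years).
Nakamura and Sato are each not on senior status, so the next rule applies.
Nakamura and Sato both have date of commission Dec 5, 2007, so the next rule applies.
Among Nakamura and Sato, by years on the bench (higher first): Nakamura (27 years) before Sato (16 years).
Order: Harlow, Saleh, Brennan, Baptiste, Marchetti, Drummond, Novak, Nakamura, Sato.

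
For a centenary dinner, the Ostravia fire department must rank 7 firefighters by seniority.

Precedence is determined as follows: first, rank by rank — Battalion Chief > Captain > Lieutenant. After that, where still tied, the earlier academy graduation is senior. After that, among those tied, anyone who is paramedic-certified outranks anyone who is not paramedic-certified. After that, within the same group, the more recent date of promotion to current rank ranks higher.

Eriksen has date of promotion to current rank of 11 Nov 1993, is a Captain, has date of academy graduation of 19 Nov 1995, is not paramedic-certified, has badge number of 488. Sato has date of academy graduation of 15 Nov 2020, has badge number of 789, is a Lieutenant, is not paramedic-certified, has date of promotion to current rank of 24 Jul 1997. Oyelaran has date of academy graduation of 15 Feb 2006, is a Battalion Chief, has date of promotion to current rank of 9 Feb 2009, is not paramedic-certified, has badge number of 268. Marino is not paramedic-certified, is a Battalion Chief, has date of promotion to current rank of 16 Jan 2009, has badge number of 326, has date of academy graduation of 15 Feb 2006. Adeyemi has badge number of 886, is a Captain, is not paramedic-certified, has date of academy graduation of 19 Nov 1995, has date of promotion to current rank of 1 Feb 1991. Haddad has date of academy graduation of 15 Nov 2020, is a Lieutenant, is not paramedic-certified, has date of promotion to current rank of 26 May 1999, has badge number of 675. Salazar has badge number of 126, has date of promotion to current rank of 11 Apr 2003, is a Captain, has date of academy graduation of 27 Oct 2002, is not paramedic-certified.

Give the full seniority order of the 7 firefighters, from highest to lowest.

By rank: Oyelaran and Marino (Battalion Chief); then Eriksen, Adeyemi and Salazar (Captain); then Haddad and Sato (Lieutenant).
Oyelaran and Marino both have date of academy graduation 15 Feb 2006, so the next rule applies.
Oyelaran and Marino are each not paramedic-certified, so the next rule applies.
Among Oyelaran and Marino, by date of promotion to current rank (later first): Oyelaran (9 Feb 2009) before Marino (16 Jan 2009).
Among Eriksen, Adeyemi and Salazar, by date of academy graduation (earlier first): Eriksen and Adeyemi (19 Nov 1995) before Salazar (27 Oct 2002).
Eriksen and Adeyemi are each not paramedic-certified, so the next rule applies.
Among Eriksen and Adeyemi, by date of promotion to current rank (later first): Eriksen (11 Nov 1993) before Adeyemi (1 Feb 1991).
Haddad and Sato both have date of academy graduation 15 Nov 2020, so the next rule applies.
Haddad and Sato are each not paramedic-certified, so the next rule applies.
Among Haddad and Sato, by date of promotion to current rank (later first): Haddad (26 May 1999) before Sato (24 Jul 1997).
Full order: Oyelaran, Marino, Eriksen, Adeyemi, Salazar, Haddad, Sato.

Oyelaran, Marino, Eriksen, Adeyemi, Salazar, Haddad, Sato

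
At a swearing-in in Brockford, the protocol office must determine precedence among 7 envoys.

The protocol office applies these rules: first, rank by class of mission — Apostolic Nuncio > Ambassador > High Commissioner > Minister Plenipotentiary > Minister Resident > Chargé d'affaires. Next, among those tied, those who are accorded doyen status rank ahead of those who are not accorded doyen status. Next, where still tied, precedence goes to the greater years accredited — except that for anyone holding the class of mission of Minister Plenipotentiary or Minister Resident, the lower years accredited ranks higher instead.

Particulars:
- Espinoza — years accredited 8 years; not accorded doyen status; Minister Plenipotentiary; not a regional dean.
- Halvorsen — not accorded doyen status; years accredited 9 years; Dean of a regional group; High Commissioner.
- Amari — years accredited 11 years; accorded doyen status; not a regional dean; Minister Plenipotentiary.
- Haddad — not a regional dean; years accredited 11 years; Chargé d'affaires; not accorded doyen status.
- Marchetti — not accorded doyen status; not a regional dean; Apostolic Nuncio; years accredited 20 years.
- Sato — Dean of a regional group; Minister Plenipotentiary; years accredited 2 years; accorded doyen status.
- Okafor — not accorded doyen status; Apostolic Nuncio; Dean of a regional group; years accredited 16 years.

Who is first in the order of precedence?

Marchetti

By class of mission: Marchetti and Okafor (Apostolic Nuncio); then Halvorsen (High Commissioner); then Sato, Amari and Espinoza (Minister Plenipotentiary); then Haddad (Chargé d'affaires).
Marchetti and Okafor are each not accorded doyen status, so the next rule applies.
Among Marchetti and Okafor, by years accredited (higher first): Marchetti (20 years) before Okafor (16 years).
Among Sato, Amari and Espinoza, accorded doyen status before not accorded doyen status: Sato and Amari (accorded doyen status) before Espinoza (not accorded doyen status).
Among Sato and Amari, by years accredited (lower first) (reversed rule for this group): Sato (2 years) before Amari (11 years).
Order: Marchetti, Okafor, Halvorsen, Sato, Amari, Espinoza, Haddad.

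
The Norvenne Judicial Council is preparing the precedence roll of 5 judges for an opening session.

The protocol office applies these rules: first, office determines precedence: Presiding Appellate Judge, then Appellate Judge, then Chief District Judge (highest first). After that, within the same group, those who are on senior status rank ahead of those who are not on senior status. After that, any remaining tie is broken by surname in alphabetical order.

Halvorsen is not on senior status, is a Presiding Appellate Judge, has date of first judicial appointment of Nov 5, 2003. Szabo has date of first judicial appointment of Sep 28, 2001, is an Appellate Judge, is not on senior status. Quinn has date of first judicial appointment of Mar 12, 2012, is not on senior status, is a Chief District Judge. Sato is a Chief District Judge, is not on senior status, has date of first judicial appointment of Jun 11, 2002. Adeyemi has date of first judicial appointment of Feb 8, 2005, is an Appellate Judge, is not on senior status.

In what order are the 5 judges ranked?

By office: Halvorsen (Presiding Appellate Judge); then Adeyemi and Szabo (Appellate Judge); then Quinn and Sato (Chief District Judge).
Adeyemi and Szabo are each not on senior status, so the next rule applies.
Among Adeyemi and Szabo, alphabetically by surname: Adeyemi before Szabo.
Quinn and Sato are each not on senior status, so the next rule applies.
Among Quinn and Sato, alphabetically by surname: Quinn before Sato.
Full order: Halvorsen, Adeyemi, Szabo, Quinn, Sato.

Halvorsen, Adeyemi, Szabo, Quinn, Sato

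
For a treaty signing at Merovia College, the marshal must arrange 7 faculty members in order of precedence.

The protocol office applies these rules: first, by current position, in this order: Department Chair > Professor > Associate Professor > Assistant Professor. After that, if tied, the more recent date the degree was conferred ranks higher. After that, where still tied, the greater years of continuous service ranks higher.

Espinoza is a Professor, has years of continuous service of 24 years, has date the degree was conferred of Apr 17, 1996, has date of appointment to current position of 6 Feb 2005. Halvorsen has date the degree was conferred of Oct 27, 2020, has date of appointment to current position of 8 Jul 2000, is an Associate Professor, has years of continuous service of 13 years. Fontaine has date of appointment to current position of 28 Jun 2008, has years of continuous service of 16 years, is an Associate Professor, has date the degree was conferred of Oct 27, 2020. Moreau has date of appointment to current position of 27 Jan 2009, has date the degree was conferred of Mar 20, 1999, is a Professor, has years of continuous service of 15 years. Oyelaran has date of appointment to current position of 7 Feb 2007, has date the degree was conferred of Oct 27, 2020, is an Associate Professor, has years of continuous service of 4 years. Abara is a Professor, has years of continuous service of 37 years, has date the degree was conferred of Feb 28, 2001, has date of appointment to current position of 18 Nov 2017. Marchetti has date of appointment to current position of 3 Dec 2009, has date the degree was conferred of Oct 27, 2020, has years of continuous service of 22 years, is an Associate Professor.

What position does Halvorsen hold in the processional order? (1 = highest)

6

By current position: Abara, Moreau and Espinoza (Professor); then Marchetti, Fontaine, Halvorsen and Oyelaran (Associate Professor).
Among Abara, Moreau and Espinoza, by date the degree was conferred (later first): Abara (Feb 28, 2001) before Moreau (Mar 20, 1999) before Espinoza (Apr 17, 1996).
Marchetti, Fontaine, Halvorsen and Oyelaran all have date the degree was conferred Oct 27, 2020, so the next rule applies.
Among Marchetti, Fontaine, Halvorsen and Oyelaran, by years of continuous service (higher first): Marchetti (22 years) before Fontaine (16 years) before Halvorsen (13 years) before Oyelaran (4 years).
Order: Abara, Moreau, Espinoza, Marchetti, Fontaine, Halvorsen, Oyelaran. So position 6.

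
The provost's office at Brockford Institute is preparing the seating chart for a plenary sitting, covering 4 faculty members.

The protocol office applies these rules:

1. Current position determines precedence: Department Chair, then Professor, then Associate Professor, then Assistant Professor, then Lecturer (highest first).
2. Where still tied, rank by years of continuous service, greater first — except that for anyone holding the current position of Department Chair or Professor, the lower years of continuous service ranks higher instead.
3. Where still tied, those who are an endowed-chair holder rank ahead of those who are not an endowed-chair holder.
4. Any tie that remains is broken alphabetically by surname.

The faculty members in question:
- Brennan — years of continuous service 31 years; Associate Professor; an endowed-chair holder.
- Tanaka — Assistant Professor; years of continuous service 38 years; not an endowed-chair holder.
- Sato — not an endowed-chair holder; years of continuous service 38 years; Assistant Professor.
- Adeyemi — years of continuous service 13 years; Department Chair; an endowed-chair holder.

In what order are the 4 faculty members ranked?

By current position: Adeyemi (Department Chair); then Brennan (Associate Professor); then Sato and Tanaka (Assistant Professor).
Sato and Tanaka both have years of continuous service 38 years, so the next rule applies.
Sato and Tanaka are each not an endowed-chair holder, so the next rule applies.
Among Sato and Tanaka, alphabetically by surname: Sato before Tanaka.
Full order: Adeyemi, Brennan, Sato, Tanaka.

Adeyemi, Brennan, Sato, Tanaka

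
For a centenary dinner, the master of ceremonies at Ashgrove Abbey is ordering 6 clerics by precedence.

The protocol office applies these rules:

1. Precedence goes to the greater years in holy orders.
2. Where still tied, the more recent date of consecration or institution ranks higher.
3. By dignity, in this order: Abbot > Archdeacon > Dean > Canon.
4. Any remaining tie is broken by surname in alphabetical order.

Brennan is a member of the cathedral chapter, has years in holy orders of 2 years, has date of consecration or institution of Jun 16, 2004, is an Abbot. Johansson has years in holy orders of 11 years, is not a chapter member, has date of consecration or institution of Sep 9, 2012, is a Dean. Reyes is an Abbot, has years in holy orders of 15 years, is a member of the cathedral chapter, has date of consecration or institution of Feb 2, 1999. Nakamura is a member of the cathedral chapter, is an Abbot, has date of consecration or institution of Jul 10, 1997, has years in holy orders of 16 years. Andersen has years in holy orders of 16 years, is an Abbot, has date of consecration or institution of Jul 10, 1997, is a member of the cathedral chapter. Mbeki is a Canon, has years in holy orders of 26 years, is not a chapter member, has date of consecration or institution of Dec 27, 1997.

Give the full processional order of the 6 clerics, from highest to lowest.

By years in holy orders (higher first): Mbeki (26 years); then Andersen and Nakamura (both 16 years); then Reyes (15 years); then Johansson (11 years); then Brennan (2 years).
Andersen and Nakamura both have date of consecration or institution Jul 10, 1997, so the next rule applies.
Andersen and Nakamura are each Abbot, so the next rule applies.
Among Andersen and Nakamura, alphabetically by surname: Andersen before Nakamura.
Full order: Mbeki, Andersen, Nakamura, Reyes, Johansson, Brennan.

Mbeki, Andersen, Nakamura, Reyes, Johansson, Brennan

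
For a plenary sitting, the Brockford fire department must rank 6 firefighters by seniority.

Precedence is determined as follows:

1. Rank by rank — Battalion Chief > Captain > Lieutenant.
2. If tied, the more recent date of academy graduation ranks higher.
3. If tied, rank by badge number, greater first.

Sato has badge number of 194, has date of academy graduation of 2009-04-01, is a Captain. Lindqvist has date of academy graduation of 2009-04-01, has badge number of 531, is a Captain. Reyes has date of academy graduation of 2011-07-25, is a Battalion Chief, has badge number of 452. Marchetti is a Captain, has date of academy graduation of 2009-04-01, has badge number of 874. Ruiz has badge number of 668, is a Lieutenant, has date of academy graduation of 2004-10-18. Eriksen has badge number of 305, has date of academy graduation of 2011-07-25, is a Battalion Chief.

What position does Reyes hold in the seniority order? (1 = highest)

1

By rank: Reyes and Eriksen (Battalion Chief); then Marchetti, Lindqvist and Sato (Captain); then Ruiz (Lieutenant).
Reyes and Eriksen both have date of academy graduation 2011-07-25, so the next rule applies.
Among Reyes and Eriksen, by badge number (higher first): Reyes (452) before Eriksen (305).
Marchetti, Lindqvist and Sato all have date of academy graduation 2009-04-01, so the next rule applies.
Among Marchetti, Lindqvist and Sato, by badge number (higher first): Marchetti (874) before Lindqvist (531) before Sato (194).
Order: Reyes, Eriksen, Marchetti, Lindqvist, Sato, Ruiz. So position 1.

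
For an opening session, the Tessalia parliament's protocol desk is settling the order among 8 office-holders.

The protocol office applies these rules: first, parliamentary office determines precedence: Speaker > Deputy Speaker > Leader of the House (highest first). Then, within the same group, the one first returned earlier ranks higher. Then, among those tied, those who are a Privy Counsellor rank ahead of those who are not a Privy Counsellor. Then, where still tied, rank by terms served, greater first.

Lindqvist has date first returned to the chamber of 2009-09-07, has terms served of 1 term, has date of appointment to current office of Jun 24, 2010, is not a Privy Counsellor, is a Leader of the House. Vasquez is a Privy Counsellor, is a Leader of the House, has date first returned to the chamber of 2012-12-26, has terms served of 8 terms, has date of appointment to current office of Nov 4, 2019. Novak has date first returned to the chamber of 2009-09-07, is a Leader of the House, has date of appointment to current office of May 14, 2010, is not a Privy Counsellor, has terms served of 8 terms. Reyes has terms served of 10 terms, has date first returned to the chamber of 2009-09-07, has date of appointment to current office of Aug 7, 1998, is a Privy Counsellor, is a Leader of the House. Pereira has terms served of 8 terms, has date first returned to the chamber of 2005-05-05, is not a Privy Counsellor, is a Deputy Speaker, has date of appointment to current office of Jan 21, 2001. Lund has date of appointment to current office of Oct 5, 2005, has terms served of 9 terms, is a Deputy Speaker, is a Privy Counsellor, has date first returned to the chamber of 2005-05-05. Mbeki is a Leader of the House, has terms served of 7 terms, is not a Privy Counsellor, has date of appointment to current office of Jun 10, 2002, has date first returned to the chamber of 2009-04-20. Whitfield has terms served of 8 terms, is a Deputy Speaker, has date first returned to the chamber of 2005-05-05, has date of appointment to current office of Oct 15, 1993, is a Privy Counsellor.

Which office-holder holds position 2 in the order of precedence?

By parliamentary office: Lund, Whitfield and Pereira (Deputy Speaker); then Mbeki, Reyes, Novak, Lindqvist and Vasquez (Leader of the House).
Lund, Whitfield and Pereira all have date first returned to the chamber 2005-05-05, so the next rule applies.
Among Lund, Whitfield and Pereira, a Privy Counsellor before not a Privy Counsellor: Lund and Whitfield (a Privy Counsellor) before Pereira (not a Privy Counsellor).
Among Lund and Whitfield, by terms served (higher first): Lund (9 terms) before Whitfield (8 terms).
Among Mbeki, Reyes, Novak, Lindqvist and Vasquez, by date first returned to the chamber (earlier first): Mbeki (2009-04-20) before Reyes, Novak and Lindqvist (2009-09-07) before Vasquez (2012-12-26).
Among Reyes, Novak and Lindqvist, a Privy Counsellor before not a Privy Counsellor: Reyes (a Privy Counsellor) before Novak and Lindqvist (not a Privy Counsellor).
Among Novak and Lindqvist, by terms served (higher first): Novak (8 terms) before Lindqvist (1 term).
Order: Lund, Whitfield, Pereira, Mbeki, Reyes, Novak, Lindqvist, Vasquez.

Whitfield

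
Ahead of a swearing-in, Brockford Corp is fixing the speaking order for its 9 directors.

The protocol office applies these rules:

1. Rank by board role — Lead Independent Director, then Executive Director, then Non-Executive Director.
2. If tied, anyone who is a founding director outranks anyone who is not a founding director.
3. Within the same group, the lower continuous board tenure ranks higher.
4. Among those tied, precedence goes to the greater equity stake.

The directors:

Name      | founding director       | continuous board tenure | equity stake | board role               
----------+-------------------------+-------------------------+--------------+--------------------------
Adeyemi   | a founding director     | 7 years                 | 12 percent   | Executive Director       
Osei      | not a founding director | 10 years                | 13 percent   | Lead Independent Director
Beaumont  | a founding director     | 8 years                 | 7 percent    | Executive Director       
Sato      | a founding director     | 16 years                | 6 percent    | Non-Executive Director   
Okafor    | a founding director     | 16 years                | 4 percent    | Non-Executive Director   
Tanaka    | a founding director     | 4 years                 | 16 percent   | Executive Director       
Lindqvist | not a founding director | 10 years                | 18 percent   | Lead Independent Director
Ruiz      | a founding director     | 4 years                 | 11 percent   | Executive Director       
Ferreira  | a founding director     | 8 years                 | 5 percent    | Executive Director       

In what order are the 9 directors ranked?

By board role: Lindqvist and Osei (Lead Independent Director); then Tanaka, Ruiz, Adeyemi, Beaumont and Ferreira (Executive Director); then Sato and Okafor (Non-Executive Director).
Lindqvist and Osei are each not a founding director, so the next rule applies.
Lindqvist and Osei both have continuous board tenure 10 years, so the next rule applies.
Among Lindqvist and Osei, by equity stake (higher first): Lindqvist (18 percent) before Osei (13 percent).
Tanaka, Ruiz, Adeyemi, Beaumont and Ferreira are each a founding director, so the next rule applies.
Among Tanaka, Ruiz, Adeyemi, Beaumont and Ferreira, by continuous board tenure (lower first): Tanaka and Ruiz (4 years) before Adeyemi (7 years) before Beaumont and Ferreira (8 years).
Among Tanaka and Ruiz, by equity stake (higher first): Tanaka (16 percent) before Ruiz (11 percent).
Among Beaumont and Ferreira, by equity stake (higher first): Beaumont (7 percent) before Ferreira (5 percent).
Sato and Okafor are each a founding director, so the next rule applies.
Sato and Okafor both have continuous board tenure 16 years, so the next rule applies.
Among Sato and Okafor, by equity stake (higher first): Sato (6 percent) before Okafor (4 percent).
Full order: Lindqvist, Osei, Tanaka, Ruiz, Adeyemi, Beaumont, Ferreira, Sato, Okafor.

Lindqvist, Osei, Tanaka, Ruiz, Adeyemi, Beaumont, Ferreira, Sato, Okafor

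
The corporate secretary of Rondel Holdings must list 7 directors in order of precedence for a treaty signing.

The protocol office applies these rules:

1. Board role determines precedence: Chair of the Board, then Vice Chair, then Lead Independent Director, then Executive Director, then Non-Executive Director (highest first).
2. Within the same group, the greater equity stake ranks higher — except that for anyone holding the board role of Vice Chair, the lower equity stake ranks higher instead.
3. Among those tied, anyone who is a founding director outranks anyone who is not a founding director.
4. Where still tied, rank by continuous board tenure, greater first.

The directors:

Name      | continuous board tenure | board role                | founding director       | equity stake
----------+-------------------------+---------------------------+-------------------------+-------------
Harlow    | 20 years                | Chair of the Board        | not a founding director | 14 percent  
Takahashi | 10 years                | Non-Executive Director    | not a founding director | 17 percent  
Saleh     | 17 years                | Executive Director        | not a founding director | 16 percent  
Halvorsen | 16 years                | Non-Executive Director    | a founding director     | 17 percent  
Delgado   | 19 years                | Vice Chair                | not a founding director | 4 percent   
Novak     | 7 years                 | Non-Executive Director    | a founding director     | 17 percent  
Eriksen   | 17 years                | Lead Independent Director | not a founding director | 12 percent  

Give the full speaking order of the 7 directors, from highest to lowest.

Harlow, Delgado, Eriksen, Saleh, Halvorsen, Novak, Takahashi

By board role: Harlow (Chair of the Board); then Delgado (Vice Chair); then Eriksen (Lead Independent Director); then Saleh (Executive Director); then Halvorsen, Novak and Takahashi (Non-Executive Director).
Halvorsen, Novak and Takahashi all have equity stake 17 percent, so the next rule applies.
Among Halvorsen, Novak and Takahashi, a founding director before not a founding director: Halvorsen and Novak (a founding director) before Takahashi (not a founding director).
Among Halvorsen and Novak, by continuous board tenure (higher first): Halvorsen (16 years) before Novak (7 years).
Full order: Harlow, Delgado, Eriksen, Saleh, Halvorsen, Novak, Takahashi.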